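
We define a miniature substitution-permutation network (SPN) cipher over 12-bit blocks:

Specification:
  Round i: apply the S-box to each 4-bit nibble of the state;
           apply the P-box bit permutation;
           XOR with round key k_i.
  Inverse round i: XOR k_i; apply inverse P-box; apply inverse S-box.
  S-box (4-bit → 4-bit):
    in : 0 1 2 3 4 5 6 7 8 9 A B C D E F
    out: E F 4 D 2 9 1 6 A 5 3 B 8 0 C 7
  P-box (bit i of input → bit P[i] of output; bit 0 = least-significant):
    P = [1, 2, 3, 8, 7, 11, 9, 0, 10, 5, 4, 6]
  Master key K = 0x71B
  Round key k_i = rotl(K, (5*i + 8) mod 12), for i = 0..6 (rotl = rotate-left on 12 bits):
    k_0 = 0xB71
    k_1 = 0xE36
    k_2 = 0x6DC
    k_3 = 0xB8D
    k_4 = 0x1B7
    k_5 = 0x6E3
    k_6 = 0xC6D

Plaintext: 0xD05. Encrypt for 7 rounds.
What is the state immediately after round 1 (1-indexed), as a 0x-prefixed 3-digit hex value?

s_0 = plaintext = 0xD05
s_1 = Round(s_0, k_0) = 0x072
s_2 = Round(s_1, k_1) = 0x44E
s_3 = Round(s_2, k_2) = 0xFF4
s_4 = Round(s_3, k_3) = 0x539
s_5 = Round(s_4, k_4) = 0x77C
s_6 = Round(s_5, k_5) = 0xDD3
s_7 = Round(s_6, k_6) = 0xD67

0x072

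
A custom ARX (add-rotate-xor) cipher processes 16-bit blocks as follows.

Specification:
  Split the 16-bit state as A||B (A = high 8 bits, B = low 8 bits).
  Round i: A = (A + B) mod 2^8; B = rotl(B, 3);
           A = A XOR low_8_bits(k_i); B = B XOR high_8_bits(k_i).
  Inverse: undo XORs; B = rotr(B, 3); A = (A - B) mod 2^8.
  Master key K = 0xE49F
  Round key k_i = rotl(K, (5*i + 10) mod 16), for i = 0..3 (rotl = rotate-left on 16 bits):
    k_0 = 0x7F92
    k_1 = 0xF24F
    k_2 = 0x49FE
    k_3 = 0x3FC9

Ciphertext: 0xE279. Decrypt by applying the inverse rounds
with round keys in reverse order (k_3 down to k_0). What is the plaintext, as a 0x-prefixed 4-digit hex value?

0x74E4

s_0 = ciphertext = 0xE279
s_1 = InvRound(s_0, k_3) = 0x63C8
s_2 = InvRound(s_1, k_2) = 0x6D30
s_3 = InvRound(s_2, k_1) = 0xCA58
s_4 = InvRound(s_3, k_0) = 0x74E4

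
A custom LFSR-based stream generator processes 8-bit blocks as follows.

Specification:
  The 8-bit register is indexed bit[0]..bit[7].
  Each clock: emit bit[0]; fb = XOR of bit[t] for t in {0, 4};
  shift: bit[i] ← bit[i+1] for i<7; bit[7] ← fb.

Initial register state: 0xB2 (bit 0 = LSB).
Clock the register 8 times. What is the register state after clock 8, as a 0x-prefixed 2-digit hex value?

reg_0 = 0xB2
clock 1: out=0, reg = 0xD9
clock 2: out=1, reg = 0x6C
clock 3: out=0, reg = 0x36
clock 4: out=0, reg = 0x9B
clock 5: out=1, reg = 0x4D
clock 6: out=1, reg = 0xA6
clock 7: out=0, reg = 0x53
clock 8: out=1, reg = 0x29

0x29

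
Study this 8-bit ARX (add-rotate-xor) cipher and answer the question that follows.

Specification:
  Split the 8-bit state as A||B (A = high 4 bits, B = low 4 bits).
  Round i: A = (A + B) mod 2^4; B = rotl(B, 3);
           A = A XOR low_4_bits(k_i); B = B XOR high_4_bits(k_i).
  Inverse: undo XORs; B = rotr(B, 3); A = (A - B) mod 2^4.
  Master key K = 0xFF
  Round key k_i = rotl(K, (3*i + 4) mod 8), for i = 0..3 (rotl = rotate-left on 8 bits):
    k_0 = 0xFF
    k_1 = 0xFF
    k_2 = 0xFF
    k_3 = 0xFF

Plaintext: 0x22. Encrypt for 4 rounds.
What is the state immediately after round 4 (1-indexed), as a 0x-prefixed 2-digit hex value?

0x32

s_0 = plaintext = 0x22
s_1 = Round(s_0, k_0) = 0xBE
s_2 = Round(s_1, k_1) = 0x68
s_3 = Round(s_2, k_2) = 0x1B
s_4 = Round(s_3, k_3) = 0x32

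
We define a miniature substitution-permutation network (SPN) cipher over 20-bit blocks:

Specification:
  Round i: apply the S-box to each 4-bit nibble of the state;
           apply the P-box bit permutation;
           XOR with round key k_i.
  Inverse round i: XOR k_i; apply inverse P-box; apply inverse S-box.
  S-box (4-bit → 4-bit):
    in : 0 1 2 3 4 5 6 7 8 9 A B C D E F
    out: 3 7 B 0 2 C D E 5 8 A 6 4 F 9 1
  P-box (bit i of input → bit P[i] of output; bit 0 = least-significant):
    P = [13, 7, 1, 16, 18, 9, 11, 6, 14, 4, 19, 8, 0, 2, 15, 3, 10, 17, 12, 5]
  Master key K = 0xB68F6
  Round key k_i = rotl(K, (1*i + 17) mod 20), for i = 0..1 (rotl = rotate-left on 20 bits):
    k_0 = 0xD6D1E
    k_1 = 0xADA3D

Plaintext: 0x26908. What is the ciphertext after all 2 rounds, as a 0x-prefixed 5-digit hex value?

s_0 = plaintext = 0x26908
s_1 = Round(s_0, k_0) = 0xBCA35
s_2 = Round(s_1, k_1) = 0x94B2F

0x94B2F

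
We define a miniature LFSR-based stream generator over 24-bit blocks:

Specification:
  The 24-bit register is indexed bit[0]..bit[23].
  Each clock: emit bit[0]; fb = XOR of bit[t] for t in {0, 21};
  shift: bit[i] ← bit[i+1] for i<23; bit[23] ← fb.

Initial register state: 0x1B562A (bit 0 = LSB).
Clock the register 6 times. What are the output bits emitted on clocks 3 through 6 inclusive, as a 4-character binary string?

0101

reg_0 = 0x1B562A
clock 1: out=0, reg = 0x0DAB15
clock 2: out=1, reg = 0x86D58A
clock 3: out=0, reg = 0x436AC5
clock 4: out=1, reg = 0xA1B562
clock 5: out=0, reg = 0xD0DAB1
clock 6: out=1, reg = 0xE86D58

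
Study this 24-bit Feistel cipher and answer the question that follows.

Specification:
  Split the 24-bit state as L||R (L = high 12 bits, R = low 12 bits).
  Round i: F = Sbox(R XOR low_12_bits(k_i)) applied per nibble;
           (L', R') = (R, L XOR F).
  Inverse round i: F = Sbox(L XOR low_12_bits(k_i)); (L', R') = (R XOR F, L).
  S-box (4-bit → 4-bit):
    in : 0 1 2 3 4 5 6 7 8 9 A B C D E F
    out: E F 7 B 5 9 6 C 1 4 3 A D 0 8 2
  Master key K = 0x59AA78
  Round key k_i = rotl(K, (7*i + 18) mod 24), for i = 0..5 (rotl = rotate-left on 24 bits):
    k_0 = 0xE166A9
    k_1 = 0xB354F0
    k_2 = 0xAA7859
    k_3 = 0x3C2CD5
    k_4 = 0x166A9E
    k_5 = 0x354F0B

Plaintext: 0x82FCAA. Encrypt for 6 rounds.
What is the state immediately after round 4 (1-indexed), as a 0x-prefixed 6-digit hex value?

s_0 = plaintext = 0x82FCAA
s_1 = Round(s_0, k_0) = 0xCAABC4
s_2 = Round(s_1, k_1) = 0xBC4E1F
s_3 = Round(s_2, k_2) = 0xE1FD92
s_4 = Round(s_3, k_3) = 0xD92143
s_5 = Round(s_4, k_4) = 0x143792
s_6 = Round(s_5, k_5) = 0x792007

0xD92143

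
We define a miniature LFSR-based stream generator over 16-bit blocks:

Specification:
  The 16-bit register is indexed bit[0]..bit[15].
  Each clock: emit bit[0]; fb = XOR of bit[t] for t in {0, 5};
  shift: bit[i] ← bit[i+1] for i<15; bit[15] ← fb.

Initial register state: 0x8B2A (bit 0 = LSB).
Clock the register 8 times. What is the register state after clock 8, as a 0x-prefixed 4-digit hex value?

reg_0 = 0x8B2A
clock 1: out=0, reg = 0xC595
clock 2: out=1, reg = 0xE2CA
clock 3: out=0, reg = 0x7165
clock 4: out=1, reg = 0x38B2
clock 5: out=0, reg = 0x9C59
clock 6: out=1, reg = 0xCE2C
clock 7: out=0, reg = 0xE716
clock 8: out=0, reg = 0x738B

0x738B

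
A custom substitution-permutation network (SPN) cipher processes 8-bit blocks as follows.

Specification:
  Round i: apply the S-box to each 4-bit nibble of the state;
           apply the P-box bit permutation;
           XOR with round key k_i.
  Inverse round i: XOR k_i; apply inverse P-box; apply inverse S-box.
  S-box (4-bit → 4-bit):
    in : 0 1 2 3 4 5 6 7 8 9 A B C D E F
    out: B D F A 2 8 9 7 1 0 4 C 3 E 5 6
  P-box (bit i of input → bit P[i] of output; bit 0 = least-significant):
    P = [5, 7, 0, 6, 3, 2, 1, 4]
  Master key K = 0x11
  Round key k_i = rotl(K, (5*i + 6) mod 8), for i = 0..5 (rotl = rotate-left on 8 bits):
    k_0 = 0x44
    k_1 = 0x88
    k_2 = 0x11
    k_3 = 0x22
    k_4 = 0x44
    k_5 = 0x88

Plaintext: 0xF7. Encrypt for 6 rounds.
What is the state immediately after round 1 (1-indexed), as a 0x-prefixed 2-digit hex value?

s_0 = plaintext = 0xF7
s_1 = Round(s_0, k_0) = 0xE3
s_2 = Round(s_1, k_1) = 0x42
s_3 = Round(s_2, k_2) = 0xF4
s_4 = Round(s_3, k_3) = 0xA4
s_5 = Round(s_4, k_4) = 0xC6
s_6 = Round(s_5, k_5) = 0xE4

0xE3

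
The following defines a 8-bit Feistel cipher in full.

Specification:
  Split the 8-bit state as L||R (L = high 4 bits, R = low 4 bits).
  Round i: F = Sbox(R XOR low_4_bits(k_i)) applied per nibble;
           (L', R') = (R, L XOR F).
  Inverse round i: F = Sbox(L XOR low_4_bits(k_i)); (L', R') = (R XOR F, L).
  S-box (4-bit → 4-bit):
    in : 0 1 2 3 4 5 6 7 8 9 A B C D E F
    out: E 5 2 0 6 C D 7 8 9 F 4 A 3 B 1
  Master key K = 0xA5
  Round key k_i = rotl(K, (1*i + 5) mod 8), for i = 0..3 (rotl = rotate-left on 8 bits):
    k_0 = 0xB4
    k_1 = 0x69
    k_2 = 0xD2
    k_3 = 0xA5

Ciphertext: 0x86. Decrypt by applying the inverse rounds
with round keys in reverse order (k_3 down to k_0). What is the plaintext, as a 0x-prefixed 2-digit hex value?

s_0 = ciphertext = 0x86
s_1 = InvRound(s_0, k_3) = 0x58
s_2 = InvRound(s_1, k_2) = 0xF5
s_3 = InvRound(s_2, k_1) = 0x8F
s_4 = InvRound(s_3, k_0) = 0x58

0x58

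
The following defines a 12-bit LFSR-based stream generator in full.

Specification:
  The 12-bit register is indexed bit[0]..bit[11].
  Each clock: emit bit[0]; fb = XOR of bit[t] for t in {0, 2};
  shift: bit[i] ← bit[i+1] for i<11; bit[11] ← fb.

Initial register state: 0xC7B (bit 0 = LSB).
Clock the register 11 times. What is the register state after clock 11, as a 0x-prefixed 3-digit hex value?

0x6CB

reg_0 = 0xC7B
clock 1: out=1, reg = 0xE3D
clock 2: out=1, reg = 0x71E
clock 3: out=0, reg = 0xB8F
clock 4: out=1, reg = 0x5C7
clock 5: out=1, reg = 0x2E3
clock 6: out=1, reg = 0x971
clock 7: out=1, reg = 0xCB8
clock 8: out=0, reg = 0x65C
clock 9: out=0, reg = 0xB2E
clock 10: out=0, reg = 0xD97
clock 11: out=1, reg = 0x6CB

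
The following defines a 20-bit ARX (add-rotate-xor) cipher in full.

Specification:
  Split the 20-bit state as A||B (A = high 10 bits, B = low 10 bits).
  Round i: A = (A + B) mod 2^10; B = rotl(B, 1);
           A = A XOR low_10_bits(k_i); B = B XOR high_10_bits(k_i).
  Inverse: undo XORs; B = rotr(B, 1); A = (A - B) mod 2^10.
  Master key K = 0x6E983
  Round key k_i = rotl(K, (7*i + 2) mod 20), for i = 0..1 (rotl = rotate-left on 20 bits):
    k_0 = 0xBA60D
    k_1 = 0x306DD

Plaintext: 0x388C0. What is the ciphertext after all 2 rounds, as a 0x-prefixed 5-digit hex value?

s_0 = plaintext = 0x388C0
s_1 = Round(s_0, k_0) = 0xEBF69
s_2 = Round(s_1, k_1) = 0x71612

0x71612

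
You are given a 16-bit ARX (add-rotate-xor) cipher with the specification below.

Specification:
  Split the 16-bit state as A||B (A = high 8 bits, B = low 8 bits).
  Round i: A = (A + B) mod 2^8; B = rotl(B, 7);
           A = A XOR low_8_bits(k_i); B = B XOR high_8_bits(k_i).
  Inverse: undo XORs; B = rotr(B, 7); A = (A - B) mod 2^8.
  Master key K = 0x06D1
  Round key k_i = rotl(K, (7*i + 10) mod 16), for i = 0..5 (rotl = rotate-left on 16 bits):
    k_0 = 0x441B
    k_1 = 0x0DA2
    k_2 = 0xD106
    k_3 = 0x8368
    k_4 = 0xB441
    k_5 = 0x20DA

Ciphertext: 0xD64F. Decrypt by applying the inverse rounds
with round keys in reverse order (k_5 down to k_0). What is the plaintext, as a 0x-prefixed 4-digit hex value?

s_0 = ciphertext = 0xD64F
s_1 = InvRound(s_0, k_5) = 0x2EDE
s_2 = InvRound(s_1, k_4) = 0x9BD4
s_3 = InvRound(s_2, k_3) = 0x45AE
s_4 = InvRound(s_3, k_2) = 0x45FE
s_5 = InvRound(s_4, k_1) = 0x00E7
s_6 = InvRound(s_5, k_0) = 0xD447

0xD447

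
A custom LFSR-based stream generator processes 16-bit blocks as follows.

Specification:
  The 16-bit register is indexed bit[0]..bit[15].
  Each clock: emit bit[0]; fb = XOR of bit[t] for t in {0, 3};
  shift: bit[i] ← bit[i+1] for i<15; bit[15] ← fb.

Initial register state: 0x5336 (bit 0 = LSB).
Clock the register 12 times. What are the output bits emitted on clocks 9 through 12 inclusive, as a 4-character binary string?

reg_0 = 0x5336
clock 1: out=0, reg = 0x299B
clock 2: out=1, reg = 0x14CD
clock 3: out=1, reg = 0x0A66
clock 4: out=0, reg = 0x0533
clock 5: out=1, reg = 0x8299
clock 6: out=1, reg = 0x414C
clock 7: out=0, reg = 0xA0A6
clock 8: out=0, reg = 0x5053
clock 9: out=1, reg = 0xA829
clock 10: out=1, reg = 0x5414
clock 11: out=0, reg = 0x2A0A
clock 12: out=0, reg = 0x9505

1100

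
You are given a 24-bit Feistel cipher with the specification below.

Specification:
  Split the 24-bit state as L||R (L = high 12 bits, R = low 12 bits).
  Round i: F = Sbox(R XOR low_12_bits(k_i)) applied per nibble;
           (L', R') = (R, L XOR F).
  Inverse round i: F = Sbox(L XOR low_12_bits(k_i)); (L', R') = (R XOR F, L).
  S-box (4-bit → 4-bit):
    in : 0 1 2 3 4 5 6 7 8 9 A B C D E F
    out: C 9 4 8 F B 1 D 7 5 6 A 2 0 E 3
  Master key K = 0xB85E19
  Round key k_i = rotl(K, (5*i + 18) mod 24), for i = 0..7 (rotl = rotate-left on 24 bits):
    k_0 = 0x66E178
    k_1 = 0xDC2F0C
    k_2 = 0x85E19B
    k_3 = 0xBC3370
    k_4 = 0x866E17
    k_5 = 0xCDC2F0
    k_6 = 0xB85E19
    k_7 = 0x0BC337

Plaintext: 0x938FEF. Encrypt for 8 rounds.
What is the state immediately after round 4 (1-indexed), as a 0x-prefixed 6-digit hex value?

s_0 = plaintext = 0x938FEF
s_1 = Round(s_0, k_0) = 0xFEF765
s_2 = Round(s_1, k_1) = 0x7658FA
s_3 = Round(s_2, k_2) = 0x8FA27C
s_4 = Round(s_3, k_3) = 0x27C138
s_5 = Round(s_4, k_4) = 0x13813F
s_6 = Round(s_5, k_5) = 0x13F91B
s_7 = Round(s_6, k_6) = 0x91BCFB
s_8 = Round(s_7, k_7) = 0xCFBA39

0x27C138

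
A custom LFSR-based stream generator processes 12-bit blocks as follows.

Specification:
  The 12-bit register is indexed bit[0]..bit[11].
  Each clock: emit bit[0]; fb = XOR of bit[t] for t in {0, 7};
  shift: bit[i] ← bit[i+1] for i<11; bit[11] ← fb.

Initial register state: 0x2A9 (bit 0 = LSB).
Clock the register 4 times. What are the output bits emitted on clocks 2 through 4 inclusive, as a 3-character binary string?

reg_0 = 0x2A9
clock 1: out=1, reg = 0x154
clock 2: out=0, reg = 0x0AA
clock 3: out=0, reg = 0x855
clock 4: out=1, reg = 0xC2A

001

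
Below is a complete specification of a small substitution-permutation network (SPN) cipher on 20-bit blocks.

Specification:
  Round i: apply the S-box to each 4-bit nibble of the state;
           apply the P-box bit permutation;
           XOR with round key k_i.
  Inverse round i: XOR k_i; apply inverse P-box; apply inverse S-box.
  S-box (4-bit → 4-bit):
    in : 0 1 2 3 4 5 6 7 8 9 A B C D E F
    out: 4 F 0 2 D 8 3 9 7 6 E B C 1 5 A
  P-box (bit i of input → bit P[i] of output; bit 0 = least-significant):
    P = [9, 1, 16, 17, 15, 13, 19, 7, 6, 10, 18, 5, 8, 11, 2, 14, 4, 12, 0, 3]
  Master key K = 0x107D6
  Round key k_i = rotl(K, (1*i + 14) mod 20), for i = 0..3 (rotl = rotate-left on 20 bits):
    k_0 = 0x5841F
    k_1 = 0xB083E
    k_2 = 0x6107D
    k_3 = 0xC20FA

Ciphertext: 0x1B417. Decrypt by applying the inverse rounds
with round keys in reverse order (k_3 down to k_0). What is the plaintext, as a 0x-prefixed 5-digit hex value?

s_0 = ciphertext = 0x1B417
s_1 = InvRound(s_0, k_3) = 0xA0140
s_2 = InvRound(s_1, k_2) = 0x1EC02
s_3 = InvRound(s_2, k_1) = 0x7CF85
s_4 = InvRound(s_3, k_0) = 0x7B25B

0x7B25B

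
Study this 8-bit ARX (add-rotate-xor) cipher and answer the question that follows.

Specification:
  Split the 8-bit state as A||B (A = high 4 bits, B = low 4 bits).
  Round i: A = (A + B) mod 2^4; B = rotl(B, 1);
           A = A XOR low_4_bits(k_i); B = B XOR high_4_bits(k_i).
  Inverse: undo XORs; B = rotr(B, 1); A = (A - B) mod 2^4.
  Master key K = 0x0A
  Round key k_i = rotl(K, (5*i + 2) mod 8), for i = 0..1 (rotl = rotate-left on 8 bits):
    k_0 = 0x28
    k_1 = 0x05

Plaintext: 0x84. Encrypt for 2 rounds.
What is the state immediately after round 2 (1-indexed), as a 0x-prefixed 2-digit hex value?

0xB5

s_0 = plaintext = 0x84
s_1 = Round(s_0, k_0) = 0x4A
s_2 = Round(s_1, k_1) = 0xB5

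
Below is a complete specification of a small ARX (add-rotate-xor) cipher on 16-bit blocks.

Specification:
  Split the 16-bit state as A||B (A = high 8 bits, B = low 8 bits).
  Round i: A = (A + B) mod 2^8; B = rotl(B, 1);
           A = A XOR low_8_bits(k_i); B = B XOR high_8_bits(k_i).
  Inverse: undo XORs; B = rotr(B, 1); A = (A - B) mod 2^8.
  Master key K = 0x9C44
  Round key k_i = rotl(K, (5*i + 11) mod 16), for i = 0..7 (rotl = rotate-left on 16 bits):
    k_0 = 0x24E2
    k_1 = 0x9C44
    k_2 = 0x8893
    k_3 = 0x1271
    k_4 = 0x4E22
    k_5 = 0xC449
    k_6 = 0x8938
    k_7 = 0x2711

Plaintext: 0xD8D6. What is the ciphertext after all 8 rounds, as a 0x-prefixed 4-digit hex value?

s_0 = plaintext = 0xD8D6
s_1 = Round(s_0, k_0) = 0x4C89
s_2 = Round(s_1, k_1) = 0x918F
s_3 = Round(s_2, k_2) = 0xB397
s_4 = Round(s_3, k_3) = 0x3B3D
s_5 = Round(s_4, k_4) = 0x5A34
s_6 = Round(s_5, k_5) = 0xC7AC
s_7 = Round(s_6, k_6) = 0x4BD0
s_8 = Round(s_7, k_7) = 0x0A86

0x0A86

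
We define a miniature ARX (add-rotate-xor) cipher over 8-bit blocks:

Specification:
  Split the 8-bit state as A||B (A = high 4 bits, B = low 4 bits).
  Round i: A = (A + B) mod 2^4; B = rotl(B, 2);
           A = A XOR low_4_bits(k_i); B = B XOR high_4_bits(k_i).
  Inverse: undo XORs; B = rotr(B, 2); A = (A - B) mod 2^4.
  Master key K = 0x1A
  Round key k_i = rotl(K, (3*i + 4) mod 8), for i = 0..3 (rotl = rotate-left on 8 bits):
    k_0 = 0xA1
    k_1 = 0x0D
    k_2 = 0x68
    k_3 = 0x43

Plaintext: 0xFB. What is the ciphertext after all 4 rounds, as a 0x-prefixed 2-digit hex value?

0xEC

s_0 = plaintext = 0xFB
s_1 = Round(s_0, k_0) = 0xB4
s_2 = Round(s_1, k_1) = 0x21
s_3 = Round(s_2, k_2) = 0xB2
s_4 = Round(s_3, k_3) = 0xEC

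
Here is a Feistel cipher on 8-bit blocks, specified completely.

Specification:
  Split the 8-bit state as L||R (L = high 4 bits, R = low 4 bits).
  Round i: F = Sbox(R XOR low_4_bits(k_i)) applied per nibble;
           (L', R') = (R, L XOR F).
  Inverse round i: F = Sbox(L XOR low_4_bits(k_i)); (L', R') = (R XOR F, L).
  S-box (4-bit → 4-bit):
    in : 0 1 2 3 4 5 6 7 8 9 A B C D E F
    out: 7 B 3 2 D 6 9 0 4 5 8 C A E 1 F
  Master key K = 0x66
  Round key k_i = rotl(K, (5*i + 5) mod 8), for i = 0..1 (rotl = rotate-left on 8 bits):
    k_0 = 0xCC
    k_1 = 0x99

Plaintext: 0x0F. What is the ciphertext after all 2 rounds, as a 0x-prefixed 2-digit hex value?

s_0 = plaintext = 0x0F
s_1 = Round(s_0, k_0) = 0xF2
s_2 = Round(s_1, k_1) = 0x23

0x23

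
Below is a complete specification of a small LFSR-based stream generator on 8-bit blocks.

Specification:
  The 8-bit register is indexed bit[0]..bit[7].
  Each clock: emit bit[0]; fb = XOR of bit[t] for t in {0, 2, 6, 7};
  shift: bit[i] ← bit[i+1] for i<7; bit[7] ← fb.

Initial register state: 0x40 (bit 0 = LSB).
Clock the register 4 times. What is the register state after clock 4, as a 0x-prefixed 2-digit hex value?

reg_0 = 0x40
clock 1: out=0, reg = 0xA0
clock 2: out=0, reg = 0xD0
clock 3: out=0, reg = 0x68
clock 4: out=0, reg = 0xB4

0xB4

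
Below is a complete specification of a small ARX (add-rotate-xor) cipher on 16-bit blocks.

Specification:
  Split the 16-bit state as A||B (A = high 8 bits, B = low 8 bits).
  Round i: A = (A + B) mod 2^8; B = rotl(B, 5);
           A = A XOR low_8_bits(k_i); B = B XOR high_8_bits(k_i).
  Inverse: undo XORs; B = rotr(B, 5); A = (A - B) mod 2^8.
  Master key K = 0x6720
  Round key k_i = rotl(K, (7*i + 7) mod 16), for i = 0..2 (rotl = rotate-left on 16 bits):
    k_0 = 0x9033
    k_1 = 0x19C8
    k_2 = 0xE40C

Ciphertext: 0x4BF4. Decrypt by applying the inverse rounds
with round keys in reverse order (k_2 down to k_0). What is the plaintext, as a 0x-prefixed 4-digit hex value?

s_0 = ciphertext = 0x4BF4
s_1 = InvRound(s_0, k_2) = 0xC780
s_2 = InvRound(s_1, k_1) = 0x43CC
s_3 = InvRound(s_2, k_0) = 0x8EE2

0x8EE2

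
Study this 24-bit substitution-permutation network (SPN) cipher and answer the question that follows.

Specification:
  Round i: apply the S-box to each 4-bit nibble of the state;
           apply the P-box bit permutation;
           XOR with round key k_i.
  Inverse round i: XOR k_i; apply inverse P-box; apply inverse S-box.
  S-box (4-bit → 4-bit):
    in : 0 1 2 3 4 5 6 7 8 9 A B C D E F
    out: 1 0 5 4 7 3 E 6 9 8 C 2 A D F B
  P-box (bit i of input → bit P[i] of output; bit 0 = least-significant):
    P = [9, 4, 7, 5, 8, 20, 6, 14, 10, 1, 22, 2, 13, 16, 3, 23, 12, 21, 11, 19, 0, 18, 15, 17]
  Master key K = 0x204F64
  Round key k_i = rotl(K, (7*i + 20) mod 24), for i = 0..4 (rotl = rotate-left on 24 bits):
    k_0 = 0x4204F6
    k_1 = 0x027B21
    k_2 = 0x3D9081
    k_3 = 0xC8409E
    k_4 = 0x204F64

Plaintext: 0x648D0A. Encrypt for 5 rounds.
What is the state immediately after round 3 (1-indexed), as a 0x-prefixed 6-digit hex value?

s_0 = plaintext = 0x648D0A
s_1 = Round(s_0, k_0) = 0xA4B952
s_2 = Round(s_1, k_1) = 0x31E0A5
s_3 = Round(s_2, k_2) = 0xBC76D9
s_4 = Round(s_3, k_3) = 0xA501F0
s_5 = Round(s_4, k_4) = 0x12BC64

0xBC76D9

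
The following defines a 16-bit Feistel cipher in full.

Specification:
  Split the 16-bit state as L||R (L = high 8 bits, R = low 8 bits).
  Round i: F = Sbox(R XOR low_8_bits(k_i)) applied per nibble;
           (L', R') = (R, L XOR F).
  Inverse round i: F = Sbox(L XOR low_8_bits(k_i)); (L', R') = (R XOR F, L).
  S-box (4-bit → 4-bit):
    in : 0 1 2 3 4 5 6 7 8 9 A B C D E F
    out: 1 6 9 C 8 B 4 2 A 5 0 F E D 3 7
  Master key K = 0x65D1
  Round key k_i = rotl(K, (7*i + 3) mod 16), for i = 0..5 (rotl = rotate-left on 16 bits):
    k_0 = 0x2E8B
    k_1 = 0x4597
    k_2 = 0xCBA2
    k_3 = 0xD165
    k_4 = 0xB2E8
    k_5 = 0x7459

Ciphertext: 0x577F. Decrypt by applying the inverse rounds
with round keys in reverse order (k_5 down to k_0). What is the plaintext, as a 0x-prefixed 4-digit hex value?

s_0 = ciphertext = 0x577F
s_1 = InvRound(s_0, k_5) = 0x6C57
s_2 = InvRound(s_1, k_4) = 0xFF6C
s_3 = InvRound(s_2, k_3) = 0x3CFF
s_4 = InvRound(s_3, k_2) = 0xAC3C
s_5 = InvRound(s_4, k_1) = 0xF3AC
s_6 = InvRound(s_5, k_0) = 0x86F3

0x86F3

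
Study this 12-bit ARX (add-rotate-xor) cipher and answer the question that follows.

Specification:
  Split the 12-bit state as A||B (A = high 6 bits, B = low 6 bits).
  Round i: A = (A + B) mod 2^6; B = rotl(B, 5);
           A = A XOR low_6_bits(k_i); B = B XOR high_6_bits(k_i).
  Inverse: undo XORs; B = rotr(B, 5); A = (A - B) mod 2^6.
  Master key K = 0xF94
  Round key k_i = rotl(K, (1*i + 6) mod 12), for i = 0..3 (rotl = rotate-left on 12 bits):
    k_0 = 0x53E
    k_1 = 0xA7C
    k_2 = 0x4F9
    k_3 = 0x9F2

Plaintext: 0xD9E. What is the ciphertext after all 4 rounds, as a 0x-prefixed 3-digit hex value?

0x9CF

s_0 = plaintext = 0xD9E
s_1 = Round(s_0, k_0) = 0xA9B
s_2 = Round(s_1, k_1) = 0xE44
s_3 = Round(s_2, k_2) = 0x111
s_4 = Round(s_3, k_3) = 0x9CF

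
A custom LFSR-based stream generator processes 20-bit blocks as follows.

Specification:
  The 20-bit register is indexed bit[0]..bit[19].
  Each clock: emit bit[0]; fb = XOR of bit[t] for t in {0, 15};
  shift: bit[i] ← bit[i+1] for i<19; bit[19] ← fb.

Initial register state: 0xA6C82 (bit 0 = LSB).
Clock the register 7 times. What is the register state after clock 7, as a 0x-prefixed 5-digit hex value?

reg_0 = 0xA6C82
clock 1: out=0, reg = 0x53641
clock 2: out=1, reg = 0xA9B20
clock 3: out=0, reg = 0xD4D90
clock 4: out=0, reg = 0x6A6C8
clock 5: out=0, reg = 0xB5364
clock 6: out=0, reg = 0x5A9B2
clock 7: out=0, reg = 0xAD4D9

0xAD4D9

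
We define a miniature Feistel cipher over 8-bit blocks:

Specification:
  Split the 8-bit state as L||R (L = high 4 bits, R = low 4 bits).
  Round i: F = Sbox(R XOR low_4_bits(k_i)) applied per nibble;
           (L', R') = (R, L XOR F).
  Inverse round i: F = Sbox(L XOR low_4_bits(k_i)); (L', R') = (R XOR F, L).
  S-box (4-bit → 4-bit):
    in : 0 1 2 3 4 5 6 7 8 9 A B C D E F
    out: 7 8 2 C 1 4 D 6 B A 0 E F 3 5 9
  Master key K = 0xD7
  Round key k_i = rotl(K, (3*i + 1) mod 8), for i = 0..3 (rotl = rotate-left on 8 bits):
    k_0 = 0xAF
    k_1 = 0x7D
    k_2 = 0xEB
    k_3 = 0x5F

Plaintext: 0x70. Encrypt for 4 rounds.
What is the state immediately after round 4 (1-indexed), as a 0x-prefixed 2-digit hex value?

0x8A

s_0 = plaintext = 0x70
s_1 = Round(s_0, k_0) = 0x0E
s_2 = Round(s_1, k_1) = 0xEC
s_3 = Round(s_2, k_2) = 0xC8
s_4 = Round(s_3, k_3) = 0x8A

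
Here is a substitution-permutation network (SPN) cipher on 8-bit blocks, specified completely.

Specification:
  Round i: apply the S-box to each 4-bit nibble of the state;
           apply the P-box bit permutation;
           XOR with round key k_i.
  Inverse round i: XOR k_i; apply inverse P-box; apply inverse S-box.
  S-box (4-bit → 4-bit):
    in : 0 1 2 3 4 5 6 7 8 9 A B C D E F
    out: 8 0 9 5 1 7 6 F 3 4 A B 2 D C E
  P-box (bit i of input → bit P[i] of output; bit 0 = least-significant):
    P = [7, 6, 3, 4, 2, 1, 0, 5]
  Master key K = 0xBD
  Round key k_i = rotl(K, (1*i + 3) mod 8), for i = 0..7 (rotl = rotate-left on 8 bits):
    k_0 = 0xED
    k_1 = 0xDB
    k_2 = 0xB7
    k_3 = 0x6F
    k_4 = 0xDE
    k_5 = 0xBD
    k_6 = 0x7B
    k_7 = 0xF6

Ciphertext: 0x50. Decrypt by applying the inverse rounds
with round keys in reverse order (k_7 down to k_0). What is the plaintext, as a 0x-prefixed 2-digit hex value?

s_0 = ciphertext = 0x50
s_1 = InvRound(s_0, k_7) = 0xB4
s_2 = InvRound(s_1, k_6) = 0x55
s_3 = InvRound(s_2, k_5) = 0x05
s_4 = InvRound(s_3, k_4) = 0x67
s_5 = InvRound(s_4, k_3) = 0x19
s_6 = InvRound(s_5, k_2) = 0xB3
s_7 = InvRound(s_6, k_1) = 0x06
s_8 = InvRound(s_7, k_0) = 0xF5

0xF5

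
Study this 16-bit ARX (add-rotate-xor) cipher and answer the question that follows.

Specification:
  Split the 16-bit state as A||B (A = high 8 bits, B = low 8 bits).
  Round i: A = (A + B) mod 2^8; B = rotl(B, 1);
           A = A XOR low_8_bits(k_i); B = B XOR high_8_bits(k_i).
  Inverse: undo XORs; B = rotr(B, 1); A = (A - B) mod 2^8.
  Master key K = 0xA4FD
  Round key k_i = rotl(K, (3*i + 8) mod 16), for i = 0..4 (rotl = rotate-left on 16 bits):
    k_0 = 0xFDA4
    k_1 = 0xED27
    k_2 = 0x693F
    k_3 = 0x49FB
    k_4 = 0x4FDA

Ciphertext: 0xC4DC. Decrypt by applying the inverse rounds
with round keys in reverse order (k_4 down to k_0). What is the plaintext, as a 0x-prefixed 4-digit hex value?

0xDAA0

s_0 = ciphertext = 0xC4DC
s_1 = InvRound(s_0, k_4) = 0x55C9
s_2 = InvRound(s_1, k_3) = 0x6E40
s_3 = InvRound(s_2, k_2) = 0xBD94
s_4 = InvRound(s_3, k_1) = 0xDEBC
s_5 = InvRound(s_4, k_0) = 0xDAA0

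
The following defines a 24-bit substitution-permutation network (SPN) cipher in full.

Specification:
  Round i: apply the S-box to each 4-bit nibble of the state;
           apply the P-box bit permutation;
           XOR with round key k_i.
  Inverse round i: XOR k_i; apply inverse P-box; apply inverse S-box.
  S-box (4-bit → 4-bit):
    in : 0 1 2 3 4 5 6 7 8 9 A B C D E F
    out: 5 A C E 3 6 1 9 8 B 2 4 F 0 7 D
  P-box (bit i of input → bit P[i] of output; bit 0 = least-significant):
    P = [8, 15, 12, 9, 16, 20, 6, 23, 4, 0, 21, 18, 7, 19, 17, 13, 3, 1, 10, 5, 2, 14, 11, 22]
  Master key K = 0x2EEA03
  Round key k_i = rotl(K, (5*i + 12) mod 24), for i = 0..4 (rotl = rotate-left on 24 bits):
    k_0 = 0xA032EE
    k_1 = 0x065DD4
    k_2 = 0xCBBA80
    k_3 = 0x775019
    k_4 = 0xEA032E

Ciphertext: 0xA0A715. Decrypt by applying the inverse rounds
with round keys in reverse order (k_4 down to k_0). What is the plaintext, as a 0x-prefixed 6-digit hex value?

s_0 = ciphertext = 0xA0A715
s_1 = InvRound(s_0, k_4) = 0x8C34DA
s_2 = InvRound(s_1, k_3) = 0x15C5CD
s_3 = InvRound(s_2, k_2) = 0xC0313F
s_4 = InvRound(s_3, k_1) = 0x3CF12D
s_5 = InvRound(s_4, k_0) = 0xAA4139

0xAA4139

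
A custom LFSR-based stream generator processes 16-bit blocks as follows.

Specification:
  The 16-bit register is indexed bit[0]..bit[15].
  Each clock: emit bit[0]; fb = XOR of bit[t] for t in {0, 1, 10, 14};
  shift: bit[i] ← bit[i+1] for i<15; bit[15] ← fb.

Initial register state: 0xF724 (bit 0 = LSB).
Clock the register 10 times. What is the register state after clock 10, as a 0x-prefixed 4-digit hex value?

reg_0 = 0xF724
clock 1: out=0, reg = 0x7B92
clock 2: out=0, reg = 0x3DC9
clock 3: out=1, reg = 0x1EE4
clock 4: out=0, reg = 0x8F72
clock 5: out=0, reg = 0x47B9
clock 6: out=1, reg = 0xA3DC
clock 7: out=0, reg = 0x51EE
clock 8: out=0, reg = 0x28F7
clock 9: out=1, reg = 0x147B
clock 10: out=1, reg = 0x8A3D

0x8A3D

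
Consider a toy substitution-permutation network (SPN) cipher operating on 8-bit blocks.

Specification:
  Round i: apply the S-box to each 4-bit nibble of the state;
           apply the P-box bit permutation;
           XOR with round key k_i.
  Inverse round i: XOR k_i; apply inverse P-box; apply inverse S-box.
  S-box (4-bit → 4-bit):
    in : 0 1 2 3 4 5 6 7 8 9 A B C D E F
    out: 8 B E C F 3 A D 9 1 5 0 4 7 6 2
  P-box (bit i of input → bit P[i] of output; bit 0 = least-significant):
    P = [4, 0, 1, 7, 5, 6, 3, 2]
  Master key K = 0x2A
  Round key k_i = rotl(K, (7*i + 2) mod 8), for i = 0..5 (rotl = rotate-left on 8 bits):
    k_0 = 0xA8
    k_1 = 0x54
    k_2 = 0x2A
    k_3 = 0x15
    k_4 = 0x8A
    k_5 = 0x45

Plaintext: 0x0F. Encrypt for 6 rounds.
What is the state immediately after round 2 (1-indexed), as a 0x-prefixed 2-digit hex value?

s_0 = plaintext = 0x0F
s_1 = Round(s_0, k_0) = 0xAD
s_2 = Round(s_1, k_1) = 0x6F
s_3 = Round(s_2, k_2) = 0x6F
s_4 = Round(s_3, k_3) = 0x50
s_5 = Round(s_4, k_4) = 0x6A
s_6 = Round(s_5, k_5) = 0x13

0x6F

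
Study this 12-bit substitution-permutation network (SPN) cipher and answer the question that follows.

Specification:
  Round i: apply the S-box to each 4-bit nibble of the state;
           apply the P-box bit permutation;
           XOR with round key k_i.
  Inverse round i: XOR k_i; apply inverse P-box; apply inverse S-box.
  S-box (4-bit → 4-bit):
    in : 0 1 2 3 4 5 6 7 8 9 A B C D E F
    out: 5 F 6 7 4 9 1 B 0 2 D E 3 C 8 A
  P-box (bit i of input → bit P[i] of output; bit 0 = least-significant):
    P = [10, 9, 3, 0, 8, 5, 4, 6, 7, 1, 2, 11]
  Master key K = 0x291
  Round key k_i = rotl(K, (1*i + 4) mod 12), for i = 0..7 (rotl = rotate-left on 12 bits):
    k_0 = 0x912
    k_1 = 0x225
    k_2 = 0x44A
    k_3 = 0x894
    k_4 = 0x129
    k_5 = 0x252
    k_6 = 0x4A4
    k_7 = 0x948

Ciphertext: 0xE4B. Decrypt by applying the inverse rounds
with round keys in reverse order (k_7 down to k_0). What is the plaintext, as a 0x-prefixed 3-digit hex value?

s_0 = ciphertext = 0xE4B
s_1 = InvRound(s_0, k_7) = 0x967
s_2 = InvRound(s_1, k_6) = 0x755
s_3 = InvRound(s_2, k_5) = 0x265
s_4 = InvRound(s_3, k_4) = 0x452
s_5 = InvRound(s_4, k_3) = 0x1E6
s_6 = InvRound(s_5, k_2) = 0x0C0
s_7 = InvRound(s_6, k_1) = 0x0FF
s_8 = InvRound(s_7, k_0) = 0xA7D

0xA7D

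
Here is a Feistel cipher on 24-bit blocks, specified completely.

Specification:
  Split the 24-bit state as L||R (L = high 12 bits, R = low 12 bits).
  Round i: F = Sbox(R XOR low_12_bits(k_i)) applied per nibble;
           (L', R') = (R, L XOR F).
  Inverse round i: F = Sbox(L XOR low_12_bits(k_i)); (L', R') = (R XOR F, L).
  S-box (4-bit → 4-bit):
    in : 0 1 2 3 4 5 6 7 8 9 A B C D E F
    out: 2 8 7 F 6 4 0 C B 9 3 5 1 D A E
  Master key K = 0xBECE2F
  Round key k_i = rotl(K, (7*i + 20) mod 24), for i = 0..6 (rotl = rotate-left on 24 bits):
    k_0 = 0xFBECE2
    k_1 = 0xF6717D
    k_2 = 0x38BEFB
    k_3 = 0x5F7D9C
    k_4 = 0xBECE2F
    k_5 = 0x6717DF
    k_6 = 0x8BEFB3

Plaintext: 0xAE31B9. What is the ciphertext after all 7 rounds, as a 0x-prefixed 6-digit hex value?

s_0 = plaintext = 0xAE31B9
s_1 = Round(s_0, k_0) = 0x1B97A6
s_2 = Round(s_1, k_1) = 0x7A616C
s_3 = Round(s_2, k_2) = 0x16C93A
s_4 = Round(s_3, k_3) = 0x93A75C
s_5 = Round(s_4, k_4) = 0x75C0F5
s_6 = Round(s_5, k_5) = 0x0F5B2F
s_7 = Round(s_6, k_6) = 0xB2F664

0xB2F664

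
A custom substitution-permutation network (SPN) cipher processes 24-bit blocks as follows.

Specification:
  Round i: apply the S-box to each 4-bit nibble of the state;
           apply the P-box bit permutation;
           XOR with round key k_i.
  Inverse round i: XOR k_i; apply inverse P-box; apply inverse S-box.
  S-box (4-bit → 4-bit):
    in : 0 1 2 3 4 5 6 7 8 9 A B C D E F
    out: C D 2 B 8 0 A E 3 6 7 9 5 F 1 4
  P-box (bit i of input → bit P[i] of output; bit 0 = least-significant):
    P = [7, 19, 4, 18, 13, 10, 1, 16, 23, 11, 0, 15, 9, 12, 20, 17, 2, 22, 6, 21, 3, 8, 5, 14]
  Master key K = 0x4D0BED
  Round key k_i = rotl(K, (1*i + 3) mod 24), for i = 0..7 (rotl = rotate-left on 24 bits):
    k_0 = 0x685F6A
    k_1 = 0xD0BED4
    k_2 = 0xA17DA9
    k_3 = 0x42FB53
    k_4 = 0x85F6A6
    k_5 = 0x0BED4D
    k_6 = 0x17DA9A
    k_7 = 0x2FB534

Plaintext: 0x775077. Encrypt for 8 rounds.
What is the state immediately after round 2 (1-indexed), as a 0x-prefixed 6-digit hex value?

0x49C6E7

s_0 = plaintext = 0x775077
s_1 = Round(s_0, k_0) = 0x059A19
s_2 = Round(s_1, k_1) = 0x49C6E7
s_3 = Round(s_2, k_2) = 0xFD97F9
s_4 = Round(s_3, k_3) = 0x3A6324
s_5 = Round(s_4, k_4) = 0x432BEA
s_6 = Round(s_5, k_5) = 0xE31DD9
s_7 = Round(s_6, k_6) = 0xEC7485
s_8 = Round(s_7, k_7) = 0x3D0178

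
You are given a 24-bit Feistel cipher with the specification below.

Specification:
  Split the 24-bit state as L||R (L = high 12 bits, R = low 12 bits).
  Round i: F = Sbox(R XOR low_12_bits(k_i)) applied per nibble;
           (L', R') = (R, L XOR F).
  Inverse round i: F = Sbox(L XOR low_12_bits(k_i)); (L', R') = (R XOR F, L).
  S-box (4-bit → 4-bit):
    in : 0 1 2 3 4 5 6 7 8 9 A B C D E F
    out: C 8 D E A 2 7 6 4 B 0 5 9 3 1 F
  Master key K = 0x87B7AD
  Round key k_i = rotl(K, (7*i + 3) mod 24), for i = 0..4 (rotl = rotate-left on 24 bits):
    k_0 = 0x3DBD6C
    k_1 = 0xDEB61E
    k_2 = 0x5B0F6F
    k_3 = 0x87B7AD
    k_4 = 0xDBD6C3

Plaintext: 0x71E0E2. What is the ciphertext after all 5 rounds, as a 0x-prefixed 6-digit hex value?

s_0 = plaintext = 0x71E0E2
s_1 = Round(s_0, k_0) = 0x0E245F
s_2 = Round(s_1, k_1) = 0x45FD4A
s_3 = Round(s_2, k_2) = 0xD4A98D
s_4 = Round(s_3, k_3) = 0x98DC96
s_5 = Round(s_4, k_4) = 0xC969AF

0xC969AF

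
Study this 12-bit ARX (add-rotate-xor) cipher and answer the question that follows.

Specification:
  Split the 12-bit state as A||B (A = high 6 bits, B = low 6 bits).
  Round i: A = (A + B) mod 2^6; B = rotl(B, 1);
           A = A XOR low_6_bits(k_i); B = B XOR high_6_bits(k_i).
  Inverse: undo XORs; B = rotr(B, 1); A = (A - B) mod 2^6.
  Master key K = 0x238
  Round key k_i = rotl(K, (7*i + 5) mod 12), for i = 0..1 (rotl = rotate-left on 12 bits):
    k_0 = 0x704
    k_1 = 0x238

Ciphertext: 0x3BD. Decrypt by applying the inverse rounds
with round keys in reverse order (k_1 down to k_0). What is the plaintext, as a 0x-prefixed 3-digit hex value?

s_0 = ciphertext = 0x3BD
s_1 = InvRound(s_0, k_1) = 0xF3A
s_2 = InvRound(s_1, k_0) = 0x953

0x953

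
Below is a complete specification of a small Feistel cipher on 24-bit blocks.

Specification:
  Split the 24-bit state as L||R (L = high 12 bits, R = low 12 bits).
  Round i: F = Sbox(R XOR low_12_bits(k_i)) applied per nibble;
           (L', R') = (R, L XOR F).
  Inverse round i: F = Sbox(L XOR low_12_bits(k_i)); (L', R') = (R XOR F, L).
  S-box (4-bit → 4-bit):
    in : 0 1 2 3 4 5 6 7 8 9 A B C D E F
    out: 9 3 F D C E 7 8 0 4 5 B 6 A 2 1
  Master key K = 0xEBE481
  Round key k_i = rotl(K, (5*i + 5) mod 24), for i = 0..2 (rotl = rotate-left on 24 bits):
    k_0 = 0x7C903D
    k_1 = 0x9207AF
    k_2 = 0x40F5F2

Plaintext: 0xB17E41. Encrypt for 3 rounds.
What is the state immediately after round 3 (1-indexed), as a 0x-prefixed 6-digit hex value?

0xC93DE2

s_0 = plaintext = 0xB17E41
s_1 = Round(s_0, k_0) = 0xE41991
s_2 = Round(s_1, k_1) = 0x991C93
s_3 = Round(s_2, k_2) = 0xC93DE2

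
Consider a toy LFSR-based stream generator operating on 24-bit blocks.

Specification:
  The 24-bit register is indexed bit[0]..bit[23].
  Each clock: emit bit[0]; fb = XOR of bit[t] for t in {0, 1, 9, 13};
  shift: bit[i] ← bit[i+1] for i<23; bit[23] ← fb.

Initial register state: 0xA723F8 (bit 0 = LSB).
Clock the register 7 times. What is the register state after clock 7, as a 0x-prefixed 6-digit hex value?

reg_0 = 0xA723F8
clock 1: out=0, reg = 0x5391FC
clock 2: out=0, reg = 0x29C8FE
clock 3: out=0, reg = 0x94E47F
clock 4: out=1, reg = 0xCA723F
clock 5: out=1, reg = 0x65391F
clock 6: out=1, reg = 0xB29C8F
clock 7: out=1, reg = 0x594E47

0x594E47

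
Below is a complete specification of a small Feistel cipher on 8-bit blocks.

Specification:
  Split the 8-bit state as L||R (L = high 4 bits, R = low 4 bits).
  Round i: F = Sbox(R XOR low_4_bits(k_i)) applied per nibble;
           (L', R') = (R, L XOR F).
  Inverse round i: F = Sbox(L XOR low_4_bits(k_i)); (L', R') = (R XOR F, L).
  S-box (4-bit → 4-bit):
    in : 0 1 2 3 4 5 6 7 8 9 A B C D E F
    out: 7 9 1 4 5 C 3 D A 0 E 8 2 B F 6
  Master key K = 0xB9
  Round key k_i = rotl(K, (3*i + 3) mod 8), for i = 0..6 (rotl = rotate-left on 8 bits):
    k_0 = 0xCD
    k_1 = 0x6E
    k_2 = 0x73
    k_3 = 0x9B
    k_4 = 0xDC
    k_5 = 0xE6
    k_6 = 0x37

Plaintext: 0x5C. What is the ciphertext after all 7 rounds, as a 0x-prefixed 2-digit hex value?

s_0 = plaintext = 0x5C
s_1 = Round(s_0, k_0) = 0xCC
s_2 = Round(s_1, k_1) = 0xCD
s_3 = Round(s_2, k_2) = 0xD3
s_4 = Round(s_3, k_3) = 0x37
s_5 = Round(s_4, k_4) = 0x7B
s_6 = Round(s_5, k_5) = 0xBC
s_7 = Round(s_6, k_6) = 0xC3

0xC3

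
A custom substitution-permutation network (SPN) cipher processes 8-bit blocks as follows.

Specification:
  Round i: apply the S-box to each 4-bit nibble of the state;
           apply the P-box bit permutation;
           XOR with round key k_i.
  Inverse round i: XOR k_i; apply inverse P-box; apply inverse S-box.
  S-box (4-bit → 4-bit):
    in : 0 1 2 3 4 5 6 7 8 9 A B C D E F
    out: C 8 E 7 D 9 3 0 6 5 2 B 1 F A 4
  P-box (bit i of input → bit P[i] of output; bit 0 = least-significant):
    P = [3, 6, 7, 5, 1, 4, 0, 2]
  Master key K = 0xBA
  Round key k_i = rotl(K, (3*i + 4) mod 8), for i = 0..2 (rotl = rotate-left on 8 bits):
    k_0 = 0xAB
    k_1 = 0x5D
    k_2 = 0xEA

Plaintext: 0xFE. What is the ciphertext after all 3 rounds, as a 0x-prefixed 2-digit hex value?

0x6E

s_0 = plaintext = 0xFE
s_1 = Round(s_0, k_0) = 0xCA
s_2 = Round(s_1, k_1) = 0x1F
s_3 = Round(s_2, k_2) = 0x6E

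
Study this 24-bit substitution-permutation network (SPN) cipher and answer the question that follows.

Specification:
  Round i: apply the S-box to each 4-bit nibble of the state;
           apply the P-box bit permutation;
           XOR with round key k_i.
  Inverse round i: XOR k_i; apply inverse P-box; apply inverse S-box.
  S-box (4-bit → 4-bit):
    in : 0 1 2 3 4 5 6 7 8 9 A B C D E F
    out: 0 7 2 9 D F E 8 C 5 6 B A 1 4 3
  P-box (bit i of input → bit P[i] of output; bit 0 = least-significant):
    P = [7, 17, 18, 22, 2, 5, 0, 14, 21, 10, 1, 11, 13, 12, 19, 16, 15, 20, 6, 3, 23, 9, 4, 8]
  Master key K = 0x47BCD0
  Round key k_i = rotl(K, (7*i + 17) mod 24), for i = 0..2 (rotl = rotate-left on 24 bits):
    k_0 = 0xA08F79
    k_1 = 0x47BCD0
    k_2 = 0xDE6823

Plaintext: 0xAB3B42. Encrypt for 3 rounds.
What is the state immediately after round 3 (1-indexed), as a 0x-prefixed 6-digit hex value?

s_0 = plaintext = 0xAB3B42
s_1 = Round(s_0, k_0) = 0x936164
s_2 = Round(s_1, k_1) = 0xAA686B
s_3 = Round(s_2, k_2) = 0x8532D0

0x8532D0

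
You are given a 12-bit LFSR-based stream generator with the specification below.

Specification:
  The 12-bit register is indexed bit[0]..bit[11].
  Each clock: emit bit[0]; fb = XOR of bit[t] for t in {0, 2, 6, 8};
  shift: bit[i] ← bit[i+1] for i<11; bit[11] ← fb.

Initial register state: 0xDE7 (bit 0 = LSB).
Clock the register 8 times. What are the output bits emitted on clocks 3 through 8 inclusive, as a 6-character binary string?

100111

reg_0 = 0xDE7
clock 1: out=1, reg = 0x6F3
clock 2: out=1, reg = 0x379
clock 3: out=1, reg = 0x9BC
clock 4: out=0, reg = 0x4DE
clock 5: out=0, reg = 0x26F
clock 6: out=1, reg = 0x937
clock 7: out=1, reg = 0xC9B
clock 8: out=1, reg = 0xE4D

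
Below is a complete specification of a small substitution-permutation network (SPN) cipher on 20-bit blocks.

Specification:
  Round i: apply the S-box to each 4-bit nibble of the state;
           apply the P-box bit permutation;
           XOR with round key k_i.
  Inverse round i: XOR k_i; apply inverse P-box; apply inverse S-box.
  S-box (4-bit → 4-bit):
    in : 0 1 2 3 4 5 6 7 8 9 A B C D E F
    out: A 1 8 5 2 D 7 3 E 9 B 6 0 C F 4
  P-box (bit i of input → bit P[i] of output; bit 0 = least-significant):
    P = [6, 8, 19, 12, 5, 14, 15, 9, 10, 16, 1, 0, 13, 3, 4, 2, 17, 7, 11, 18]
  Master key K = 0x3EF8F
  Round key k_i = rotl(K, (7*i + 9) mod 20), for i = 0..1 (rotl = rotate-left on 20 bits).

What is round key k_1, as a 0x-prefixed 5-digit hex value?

0xF3EF8

K = 0x3EF8F
k_0 = rotl(K, (7*0+9) mod 20) = rotl(K, 9) = 0xF1E7D
k_1 = rotl(K, (7*1+9) mod 20) = rotl(K, 16) = 0xF3EF8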